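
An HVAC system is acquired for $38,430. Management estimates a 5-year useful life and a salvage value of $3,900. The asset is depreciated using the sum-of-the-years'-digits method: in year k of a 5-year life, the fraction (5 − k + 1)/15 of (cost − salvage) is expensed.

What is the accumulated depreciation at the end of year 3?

$27,624

Depreciable base = $38,430 − $3,900 = $34,530.
Sum of the years' digits = 5+4+3+2+1 = 15.
Year 1: $34,530 × 5/15 = $11,510. Book value $26,920.
Year 2: $34,530 × 4/15 = $9,208. Book value $17,712.
Year 3: $34,530 × 3/15 = $6,906. Book value $10,806.
Accumulated through year 3 = $38,430 − $10,806 = $27,624.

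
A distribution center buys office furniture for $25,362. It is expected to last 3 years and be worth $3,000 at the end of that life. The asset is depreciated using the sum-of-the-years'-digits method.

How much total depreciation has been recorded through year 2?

Depreciable base = $25,362 − $3,000 = $22,362.
Sum of the years' digits = 3+2+1 = 6.
Year 1: $22,362 × 3/6 = $11,181. Book value $14,181.
Year 2: $22,362 × 2/6 = $7,454. Book value $6,727.
Accumulated through year 2 = $25,362 − $6,727 = $18,635.

$18,635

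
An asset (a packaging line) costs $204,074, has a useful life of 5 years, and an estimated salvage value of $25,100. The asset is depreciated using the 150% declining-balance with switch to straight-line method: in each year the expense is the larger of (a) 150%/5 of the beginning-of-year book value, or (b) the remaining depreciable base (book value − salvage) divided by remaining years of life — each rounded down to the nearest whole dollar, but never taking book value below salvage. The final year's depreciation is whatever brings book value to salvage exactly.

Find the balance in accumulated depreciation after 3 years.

$134,076

Depreciable base = $204,074 − $25,100 = $178,974.
Year 1: DB = ⌊$204,074 × 150%/5⌋ = $61,222; SL = ⌊$178,974/5⌋ = $35,794 → take DB $61,222. Book value $142,852.
Year 2: DB = ⌊$142,852 × 150%/5⌋ = $42,855; SL = ⌊$117,752/4⌋ = $29,438 → take DB $42,855. Book value $99,997.
Year 3: DB = ⌊$99,997 × 150%/5⌋ = $29,999; SL = ⌊$74,897/3⌋ = $24,965 → take DB $29,999. Book value $69,998.
Accumulated through year 3 = $204,074 − $69,998 = $134,076.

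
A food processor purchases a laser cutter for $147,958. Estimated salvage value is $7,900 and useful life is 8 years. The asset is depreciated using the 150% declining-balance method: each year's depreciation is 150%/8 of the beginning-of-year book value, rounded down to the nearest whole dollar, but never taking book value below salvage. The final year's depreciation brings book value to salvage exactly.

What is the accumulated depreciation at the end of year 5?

$95,566

Depreciable base = $147,958 − $7,900 = $140,058.
Year 1: ⌊$147,958 × 150%/8⌋ = $27,742. Book value $120,216.
Year 2: ⌊$120,216 × 150%/8⌋ = $22,540. Book value $97,676.
Year 3: ⌊$97,676 × 150%/8⌋ = $18,314. Book value $79,362.
Year 4: ⌊$79,362 × 150%/8⌋ = $14,880. Book value $64,482.
Year 5: ⌊$64,482 × 150%/8⌋ = $12,090. Book value $52,392.
Accumulated through year 5 = $147,958 − $52,392 = $95,566.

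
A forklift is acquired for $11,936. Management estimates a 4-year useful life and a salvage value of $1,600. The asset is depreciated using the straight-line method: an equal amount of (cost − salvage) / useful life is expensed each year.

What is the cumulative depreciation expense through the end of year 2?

$5,168

Depreciable base = $11,936 − $1,600 = $10,336.
Annual expense = $10,336 / 4 = $2,584.
End of year 1: book value $9,352.
End of year 2: book value $6,768.
Accumulated through year 2 = $11,936 − $6,768 = $5,168.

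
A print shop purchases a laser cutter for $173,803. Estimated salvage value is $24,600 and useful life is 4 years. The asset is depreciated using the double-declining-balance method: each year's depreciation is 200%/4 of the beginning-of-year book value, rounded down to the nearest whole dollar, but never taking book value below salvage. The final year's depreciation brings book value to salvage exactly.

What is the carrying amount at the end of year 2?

Depreciable base = $173,803 − $24,600 = $149,203.
Year 1: ⌊$173,803 × 200%/4⌋ = $86,901. Book value $86,902.
Year 2: ⌊$86,902 × 200%/4⌋ = $43,451. Book value $43,451.

$43,451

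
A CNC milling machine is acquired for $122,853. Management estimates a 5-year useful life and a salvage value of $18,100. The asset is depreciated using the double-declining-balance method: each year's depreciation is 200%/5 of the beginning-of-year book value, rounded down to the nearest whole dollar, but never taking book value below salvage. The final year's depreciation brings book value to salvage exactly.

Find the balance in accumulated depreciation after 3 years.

$96,316

Depreciable base = $122,853 − $18,100 = $104,753.
Year 1: ⌊$122,853 × 200%/5⌋ = $49,141. Book value $73,712.
Year 2: ⌊$73,712 × 200%/5⌋ = $29,484. Book value $44,228.
Year 3: ⌊$44,228 × 200%/5⌋ = $17,691. Book value $26,537.
Accumulated through year 3 = $122,853 − $26,537 = $96,316.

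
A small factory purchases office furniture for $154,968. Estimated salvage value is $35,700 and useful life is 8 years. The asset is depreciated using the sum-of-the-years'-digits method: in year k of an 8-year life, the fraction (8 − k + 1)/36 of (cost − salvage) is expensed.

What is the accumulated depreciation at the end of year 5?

Depreciable base = $154,968 − $35,700 = $119,268.
Sum of the years' digits = 8+7+6+5+4+3+2+1 = 36.
Year 1: $119,268 × 8/36 = $26,504. Book value $128,464.
Year 2: $119,268 × 7/36 = $23,191. Book value $105,273.
Year 3: $119,268 × 6/36 = $19,878. Book value $85,395.
Year 4: $119,268 × 5/36 = $16,565. Book value $68,830.
Year 5: $119,268 × 4/36 = $13,252. Book value $55,578.
Accumulated through year 5 = $154,968 − $55,578 = $99,390.

$99,390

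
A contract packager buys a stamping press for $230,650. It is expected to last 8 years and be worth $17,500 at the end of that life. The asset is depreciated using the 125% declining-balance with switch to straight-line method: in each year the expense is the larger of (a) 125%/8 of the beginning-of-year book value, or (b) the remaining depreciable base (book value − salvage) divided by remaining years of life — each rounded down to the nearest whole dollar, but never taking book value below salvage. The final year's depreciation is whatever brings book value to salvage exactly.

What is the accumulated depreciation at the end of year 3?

Depreciable base = $230,650 − $17,500 = $213,150.
Year 1: DB = ⌊$230,650 × 125%/8⌋ = $36,039; SL = ⌊$213,150/8⌋ = $26,643 → take DB $36,039. Book value $194,611.
Year 2: DB = ⌊$194,611 × 125%/8⌋ = $30,407; SL = ⌊$177,111/7⌋ = $25,301 → take DB $30,407. Book value $164,204.
Year 3: DB = ⌊$164,204 × 125%/8⌋ = $25,656; SL = ⌊$146,704/6⌋ = $24,450 → take DB $25,656. Book value $138,548.
Accumulated through year 3 = $230,650 − $138,548 = $92,102.

$92,102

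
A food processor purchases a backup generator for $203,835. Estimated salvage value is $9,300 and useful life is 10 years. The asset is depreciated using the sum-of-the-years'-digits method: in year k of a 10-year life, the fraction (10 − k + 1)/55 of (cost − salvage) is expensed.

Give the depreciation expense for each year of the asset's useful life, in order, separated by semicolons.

$35,370; $31,833; $28,296; $24,759; $21,222; $17,685; $14,148; $10,611; $7,074; $3,537

Depreciable base = $203,835 − $9,300 = $194,535.
Sum of the years' digits = 10+9+8+7+6+5+4+3+2+1 = 55.
Year 1: $194,535 × 10/55 = $35,370. Book value $168,465.
Year 2: $194,535 × 9/55 = $31,833. Book value $136,632.
Year 3: $194,535 × 8/55 = $28,296. Book value $108,336.
Year 4: $194,535 × 7/55 = $24,759. Book value $83,577.
Year 5: $194,535 × 6/55 = $21,222. Book value $62,355.
Year 6: $194,535 × 5/55 = $17,685. Book value $44,670.
Year 7: $194,535 × 4/55 = $14,148. Book value $30,522.
Year 8: $194,535 × 3/55 = $10,611. Book value $19,911.
Year 9: $194,535 × 2/55 = $7,074. Book value $12,837.
Year 10: $194,535 × 1/55 = $3,537. Book value $9,300.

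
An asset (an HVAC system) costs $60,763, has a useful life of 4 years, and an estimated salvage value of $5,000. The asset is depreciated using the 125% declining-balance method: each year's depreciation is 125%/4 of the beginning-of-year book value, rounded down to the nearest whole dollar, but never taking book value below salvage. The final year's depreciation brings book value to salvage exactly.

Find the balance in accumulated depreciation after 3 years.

Depreciable base = $60,763 − $5,000 = $55,763.
Year 1: ⌊$60,763 × 125%/4⌋ = $18,988. Book value $41,775.
Year 2: ⌊$41,775 × 125%/4⌋ = $13,054. Book value $28,721.
Year 3: ⌊$28,721 × 125%/4⌋ = $8,975. Book value $19,746.
Accumulated through year 3 = $60,763 − $19,746 = $41,017.

$41,017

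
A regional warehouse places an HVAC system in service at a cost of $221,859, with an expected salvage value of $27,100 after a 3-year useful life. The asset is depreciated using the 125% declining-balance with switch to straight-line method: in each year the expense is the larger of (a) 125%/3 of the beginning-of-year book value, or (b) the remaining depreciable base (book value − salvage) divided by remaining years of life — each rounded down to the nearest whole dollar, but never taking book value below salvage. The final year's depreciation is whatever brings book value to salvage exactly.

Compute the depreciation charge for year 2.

Depreciable base = $221,859 − $27,100 = $194,759.
Year 1: DB = ⌊$221,859 × 125%/3⌋ = $92,441; SL = ⌊$194,759/3⌋ = $64,919 → take DB $92,441. Book value $129,418.
Year 2: DB = ⌊$129,418 × 125%/3⌋ = $53,924; SL = ⌊$102,318/2⌋ = $51,159 → take DB $53,924. Book value $75,494.

$53,924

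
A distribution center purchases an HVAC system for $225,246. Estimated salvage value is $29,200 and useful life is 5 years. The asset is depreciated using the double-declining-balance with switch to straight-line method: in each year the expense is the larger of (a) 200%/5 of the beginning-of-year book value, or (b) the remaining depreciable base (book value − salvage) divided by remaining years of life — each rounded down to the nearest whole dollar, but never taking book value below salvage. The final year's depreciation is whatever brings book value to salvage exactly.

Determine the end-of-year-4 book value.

$29,200

Depreciable base = $225,246 − $29,200 = $196,046.
Year 1: DB = ⌊$225,246 × 200%/5⌋ = $90,098; SL = ⌊$196,046/5⌋ = $39,209 → take DB $90,098. Book value $135,148.
Year 2: DB = ⌊$135,148 × 200%/5⌋ = $54,059; SL = ⌊$105,948/4⌋ = $26,487 → take DB $54,059. Book value $81,089.
Year 3: DB = ⌊$81,089 × 200%/5⌋ = $32,435; SL = ⌊$51,889/3⌋ = $17,296 → take DB $32,435. Book value $48,654.
Year 4: DB = ⌊$48,654 × 200%/5⌋ = $19,461; SL = ⌊$19,454/2⌋ = $9,727 → take DB $19,461, capped at $19,454. Book value $29,200.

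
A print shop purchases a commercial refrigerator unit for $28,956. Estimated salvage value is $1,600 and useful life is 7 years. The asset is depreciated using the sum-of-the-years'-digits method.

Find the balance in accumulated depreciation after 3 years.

$17,586

Depreciable base = $28,956 − $1,600 = $27,356.
Sum of the years' digits = 7+6+5+4+3+2+1 = 28.
Year 1: $27,356 × 7/28 = $6,839. Book value $22,117.
Year 2: $27,356 × 6/28 = $5,862. Book value $16,255.
Year 3: $27,356 × 5/28 = $4,885. Book value $11,370.
Accumulated through year 3 = $28,956 − $11,370 = $17,586.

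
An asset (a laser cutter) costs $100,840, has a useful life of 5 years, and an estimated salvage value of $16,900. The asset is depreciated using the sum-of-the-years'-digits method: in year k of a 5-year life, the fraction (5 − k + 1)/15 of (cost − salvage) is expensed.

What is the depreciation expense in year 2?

Depreciable base = $100,840 − $16,900 = $83,940.
Sum of the years' digits = 5+4+3+2+1 = 15.
Year 1: $83,940 × 5/15 = $27,980. Book value $72,860.
Year 2: $83,940 × 4/15 = $22,384. Book value $50,476.

$22,384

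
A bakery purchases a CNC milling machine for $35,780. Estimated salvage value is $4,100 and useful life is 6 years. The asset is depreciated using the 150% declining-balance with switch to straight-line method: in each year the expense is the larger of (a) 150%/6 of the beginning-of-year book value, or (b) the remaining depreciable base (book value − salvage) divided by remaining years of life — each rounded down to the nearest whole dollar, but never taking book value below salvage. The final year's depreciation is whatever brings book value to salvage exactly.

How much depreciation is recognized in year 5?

$3,611

Depreciable base = $35,780 − $4,100 = $31,680.
Year 1: DB = ⌊$35,780 × 150%/6⌋ = $8,945; SL = ⌊$31,680/6⌋ = $5,280 → take DB $8,945. Book value $26,835.
Year 2: DB = ⌊$26,835 × 150%/6⌋ = $6,708; SL = ⌊$22,735/5⌋ = $4,547 → take DB $6,708. Book value $20,127.
Year 3: DB = ⌊$20,127 × 150%/6⌋ = $5,031; SL = ⌊$16,027/4⌋ = $4,006 → take DB $5,031. Book value $15,096.
Year 4: DB = ⌊$15,096 × 150%/6⌋ = $3,774; SL = ⌊$10,996/3⌋ = $3,665 → take DB $3,774. Book value $11,322.
Year 5: DB = ⌊$11,322 × 150%/6⌋ = $2,830; SL = ⌊$7,222/2⌋ = $3,611 → take SL $3,611. Book value $7,711.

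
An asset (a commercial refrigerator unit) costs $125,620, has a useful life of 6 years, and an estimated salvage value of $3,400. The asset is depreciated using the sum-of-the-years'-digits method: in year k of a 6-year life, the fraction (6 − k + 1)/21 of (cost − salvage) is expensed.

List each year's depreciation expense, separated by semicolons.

$34,920; $29,100; $23,280; $17,460; $11,640; $5,820

Depreciable base = $125,620 − $3,400 = $122,220.
Sum of the years' digits = 6+5+4+3+2+1 = 21.
Year 1: $122,220 × 6/21 = $34,920. Book value $90,700.
Year 2: $122,220 × 5/21 = $29,100. Book value $61,600.
Year 3: $122,220 × 4/21 = $23,280. Book value $38,320.
Year 4: $122,220 × 3/21 = $17,460. Book value $20,860.
Year 5: $122,220 × 2/21 = $11,640. Book value $9,220.
Year 6: $122,220 × 1/21 = $5,820. Book value $3,400.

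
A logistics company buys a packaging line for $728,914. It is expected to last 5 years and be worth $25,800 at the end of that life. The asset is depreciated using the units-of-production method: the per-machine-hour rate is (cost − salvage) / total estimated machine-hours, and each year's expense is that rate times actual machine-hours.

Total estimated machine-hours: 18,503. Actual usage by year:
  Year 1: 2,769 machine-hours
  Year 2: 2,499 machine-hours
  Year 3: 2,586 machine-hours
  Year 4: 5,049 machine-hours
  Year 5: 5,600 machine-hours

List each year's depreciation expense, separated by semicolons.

Depreciable base = $728,914 − $25,800 = $703,114.
Rate = $703,114 / 18,503 machine-hours = $38 per machine-hour.
Year 1: 2,769 × $38 = $105,222. Book value $623,692.
Year 2: 2,499 × $38 = $94,962. Book value $528,730.
Year 3: 2,586 × $38 = $98,268. Book value $430,462.
Year 4: 5,049 × $38 = $191,862. Book value $238,600.
Year 5: 5,600 × $38 = $212,800. Book value $25,800.

$105,222; $94,962; $98,268; $191,862; $212,800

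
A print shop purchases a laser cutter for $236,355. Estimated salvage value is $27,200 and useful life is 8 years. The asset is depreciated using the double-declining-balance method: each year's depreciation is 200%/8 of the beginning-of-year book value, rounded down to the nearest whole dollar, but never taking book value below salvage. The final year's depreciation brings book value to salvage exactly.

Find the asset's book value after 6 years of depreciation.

$42,068

Depreciable base = $236,355 − $27,200 = $209,155.
Year 1: ⌊$236,355 × 200%/8⌋ = $59,088. Book value $177,267.
Year 2: ⌊$177,267 × 200%/8⌋ = $44,316. Book value $132,951.
Year 3: ⌊$132,951 × 200%/8⌋ = $33,237. Book value $99,714.
Year 4: ⌊$99,714 × 200%/8⌋ = $24,928. Book value $74,786.
Year 5: ⌊$74,786 × 200%/8⌋ = $18,696. Book value $56,090.
Year 6: ⌊$56,090 × 200%/8⌋ = $14,022. Book value $42,068.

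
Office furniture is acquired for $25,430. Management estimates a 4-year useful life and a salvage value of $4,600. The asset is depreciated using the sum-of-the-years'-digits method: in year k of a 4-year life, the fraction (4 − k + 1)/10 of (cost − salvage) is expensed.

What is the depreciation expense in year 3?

$4,166

Depreciable base = $25,430 − $4,600 = $20,830.
Sum of the years' digits = 4+3+2+1 = 10.
Year 1: $20,830 × 4/10 = $8,332. Book value $17,098.
Year 2: $20,830 × 3/10 = $6,249. Book value $10,849.
Year 3: $20,830 × 2/10 = $4,166. Book value $6,683.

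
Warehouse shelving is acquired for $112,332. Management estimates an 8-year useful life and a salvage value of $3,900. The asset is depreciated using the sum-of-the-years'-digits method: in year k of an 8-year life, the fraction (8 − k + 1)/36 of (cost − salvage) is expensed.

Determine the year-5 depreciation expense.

$12,048

Depreciable base = $112,332 − $3,900 = $108,432.
Sum of the years' digits = 8+7+6+5+4+3+2+1 = 36.
Year 1: $108,432 × 8/36 = $24,096. Book value $88,236.
Year 2: $108,432 × 7/36 = $21,084. Book value $67,152.
Year 3: $108,432 × 6/36 = $18,072. Book value $49,080.
Year 4: $108,432 × 5/36 = $15,060. Book value $34,020.
Year 5: $108,432 × 4/36 = $12,048. Book value $21,972.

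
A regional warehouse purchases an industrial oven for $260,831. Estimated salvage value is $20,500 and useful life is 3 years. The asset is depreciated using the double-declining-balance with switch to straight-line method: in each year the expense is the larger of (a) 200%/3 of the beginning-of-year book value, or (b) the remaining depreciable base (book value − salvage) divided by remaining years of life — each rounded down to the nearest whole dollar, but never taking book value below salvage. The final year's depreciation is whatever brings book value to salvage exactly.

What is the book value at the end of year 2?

Depreciable base = $260,831 − $20,500 = $240,331.
Year 1: DB = ⌊$260,831 × 200%/3⌋ = $173,887; SL = ⌊$240,331/3⌋ = $80,110 → take DB $173,887. Book value $86,944.
Year 2: DB = ⌊$86,944 × 200%/3⌋ = $57,962; SL = ⌊$66,444/2⌋ = $33,222 → take DB $57,962. Book value $28,982.

$28,982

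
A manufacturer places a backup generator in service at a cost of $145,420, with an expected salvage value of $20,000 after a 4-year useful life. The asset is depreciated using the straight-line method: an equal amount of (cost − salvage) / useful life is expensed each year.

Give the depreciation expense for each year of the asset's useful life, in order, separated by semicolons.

$31,355; $31,355; $31,355; $31,355

Depreciable base = $145,420 − $20,000 = $125,420.
Annual expense = $125,420 / 4 = $31,355.
End of year 1: book value $114,065.
End of year 2: book value $82,710.
End of year 3: book value $51,355.
End of year 4: book value $20,000.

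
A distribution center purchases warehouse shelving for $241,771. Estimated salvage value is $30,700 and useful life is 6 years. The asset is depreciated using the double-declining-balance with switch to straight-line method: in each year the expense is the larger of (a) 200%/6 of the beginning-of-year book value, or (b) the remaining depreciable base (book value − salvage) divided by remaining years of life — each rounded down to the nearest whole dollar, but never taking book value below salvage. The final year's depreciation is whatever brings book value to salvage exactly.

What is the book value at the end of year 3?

Depreciable base = $241,771 − $30,700 = $211,071.
Year 1: DB = ⌊$241,771 × 200%/6⌋ = $80,590; SL = ⌊$211,071/6⌋ = $35,178 → take DB $80,590. Book value $161,181.
Year 2: DB = ⌊$161,181 × 200%/6⌋ = $53,727; SL = ⌊$130,481/5⌋ = $26,096 → take DB $53,727. Book value $107,454.
Year 3: DB = ⌊$107,454 × 200%/6⌋ = $35,818; SL = ⌊$76,754/4⌋ = $19,188 → take DB $35,818. Book value $71,636.

$71,636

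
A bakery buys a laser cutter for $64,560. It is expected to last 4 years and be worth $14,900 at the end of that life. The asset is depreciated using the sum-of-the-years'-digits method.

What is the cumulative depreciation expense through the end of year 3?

$44,694

Depreciable base = $64,560 − $14,900 = $49,660.
Sum of the years' digits = 4+3+2+1 = 10.
Year 1: $49,660 × 4/10 = $19,864. Book value $44,696.
Year 2: $49,660 × 3/10 = $14,898. Book value $29,798.
Year 3: $49,660 × 2/10 = $9,932. Book value $19,866.
Accumulated through year 3 = $64,560 − $19,866 = $44,694.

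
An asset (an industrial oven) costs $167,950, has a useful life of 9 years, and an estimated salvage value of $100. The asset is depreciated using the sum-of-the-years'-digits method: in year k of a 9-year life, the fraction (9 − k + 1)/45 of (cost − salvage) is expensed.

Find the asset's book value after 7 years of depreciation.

$11,290

Depreciable base = $167,950 − $100 = $167,850.
Sum of the years' digits = 9+8+7+6+5+4+3+2+1 = 45.
Year 1: $167,850 × 9/45 = $33,570. Book value $134,380.
Year 2: $167,850 × 8/45 = $29,840. Book value $104,540.
Year 3: $167,850 × 7/45 = $26,110. Book value $78,430.
Year 4: $167,850 × 6/45 = $22,380. Book value $56,050.
Year 5: $167,850 × 5/45 = $18,650. Book value $37,400.
Year 6: $167,850 × 4/45 = $14,920. Book value $22,480.
Year 7: $167,850 × 3/45 = $11,190. Book value $11,290.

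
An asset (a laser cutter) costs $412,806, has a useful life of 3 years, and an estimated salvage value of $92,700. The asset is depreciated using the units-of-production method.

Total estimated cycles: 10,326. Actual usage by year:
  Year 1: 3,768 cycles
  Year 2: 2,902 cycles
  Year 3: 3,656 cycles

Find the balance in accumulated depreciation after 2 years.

$206,770

Depreciable base = $412,806 − $92,700 = $320,106.
Rate = $320,106 / 10,326 cycles = $31 per cycle.
Year 1: 3,768 × $31 = $116,808. Book value $295,998.
Year 2: 2,902 × $31 = $89,962. Book value $206,036.
Accumulated through year 2 = $412,806 − $206,036 = $206,770.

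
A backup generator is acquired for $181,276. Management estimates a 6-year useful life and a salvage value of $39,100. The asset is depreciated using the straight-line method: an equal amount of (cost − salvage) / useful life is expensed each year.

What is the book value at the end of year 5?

Depreciable base = $181,276 − $39,100 = $142,176.
Annual expense = $142,176 / 6 = $23,696.
End of year 1: book value $157,580.
End of year 2: book value $133,884.
End of year 3: book value $110,188.
End of year 4: book value $86,492.
End of year 5: book value $62,796.

$62,796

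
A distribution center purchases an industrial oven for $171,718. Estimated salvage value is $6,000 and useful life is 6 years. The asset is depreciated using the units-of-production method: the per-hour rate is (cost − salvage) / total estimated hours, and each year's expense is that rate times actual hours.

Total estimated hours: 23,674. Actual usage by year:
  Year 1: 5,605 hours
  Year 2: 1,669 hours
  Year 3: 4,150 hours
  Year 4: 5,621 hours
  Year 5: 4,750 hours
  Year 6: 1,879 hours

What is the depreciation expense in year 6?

$13,153

Depreciable base = $171,718 − $6,000 = $165,718.
Rate = $165,718 / 23,674 hours = $7 per hour.
Year 1: 5,605 × $7 = $39,235. Book value $132,483.
Year 2: 1,669 × $7 = $11,683. Book value $120,800.
Year 3: 4,150 × $7 = $29,050. Book value $91,750.
Year 4: 5,621 × $7 = $39,347. Book value $52,403.
Year 5: 4,750 × $7 = $33,250. Book value $19,153.
Year 6: 1,879 × $7 = $13,153. Book value $6,000.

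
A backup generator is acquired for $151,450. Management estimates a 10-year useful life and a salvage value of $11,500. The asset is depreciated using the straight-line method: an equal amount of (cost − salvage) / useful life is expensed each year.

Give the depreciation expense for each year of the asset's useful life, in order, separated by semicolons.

Depreciable base = $151,450 − $11,500 = $139,950.
Annual expense = $139,950 / 10 = $13,995.
End of year 1: book value $137,455.
End of year 2: book value $123,460.
End of year 3: book value $109,465.
End of year 4: book value $95,470.
End of year 5: book value $81,475.
End of year 6: book value $67,480.
End of year 7: book value $53,485.
End of year 8: book value $39,490.
End of year 9: book value $25,495.
End of year 10: book value $11,500.

$13,995; $13,995; $13,995; $13,995; $13,995; $13,995; $13,995; $13,995; $13,995; $13,995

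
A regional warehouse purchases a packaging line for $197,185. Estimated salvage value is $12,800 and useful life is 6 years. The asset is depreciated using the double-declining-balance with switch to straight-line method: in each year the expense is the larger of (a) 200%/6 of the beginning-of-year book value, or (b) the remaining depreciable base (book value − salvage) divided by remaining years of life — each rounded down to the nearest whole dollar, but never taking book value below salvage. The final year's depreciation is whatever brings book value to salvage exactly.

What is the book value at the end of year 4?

Depreciable base = $197,185 − $12,800 = $184,385.
Year 1: DB = ⌊$197,185 × 200%/6⌋ = $65,728; SL = ⌊$184,385/6⌋ = $30,730 → take DB $65,728. Book value $131,457.
Year 2: DB = ⌊$131,457 × 200%/6⌋ = $43,819; SL = ⌊$118,657/5⌋ = $23,731 → take DB $43,819. Book value $87,638.
Year 3: DB = ⌊$87,638 × 200%/6⌋ = $29,212; SL = ⌊$74,838/4⌋ = $18,709 → take DB $29,212. Book value $58,426.
Year 4: DB = ⌊$58,426 × 200%/6⌋ = $19,475; SL = ⌊$45,626/3⌋ = $15,208 → take DB $19,475. Book value $38,951.

$38,951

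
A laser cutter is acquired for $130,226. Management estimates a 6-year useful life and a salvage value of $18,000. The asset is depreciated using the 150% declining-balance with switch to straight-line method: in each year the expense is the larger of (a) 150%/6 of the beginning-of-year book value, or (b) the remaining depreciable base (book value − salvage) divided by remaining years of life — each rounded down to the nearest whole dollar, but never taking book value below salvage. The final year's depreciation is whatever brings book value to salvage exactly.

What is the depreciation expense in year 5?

Depreciable base = $130,226 − $18,000 = $112,226.
Year 1: DB = ⌊$130,226 × 150%/6⌋ = $32,556; SL = ⌊$112,226/6⌋ = $18,704 → take DB $32,556. Book value $97,670.
Year 2: DB = ⌊$97,670 × 150%/6⌋ = $24,417; SL = ⌊$79,670/5⌋ = $15,934 → take DB $24,417. Book value $73,253.
Year 3: DB = ⌊$73,253 × 150%/6⌋ = $18,313; SL = ⌊$55,253/4⌋ = $13,813 → take DB $18,313. Book value $54,940.
Year 4: DB = ⌊$54,940 × 150%/6⌋ = $13,735; SL = ⌊$36,940/3⌋ = $12,313 → take DB $13,735. Book value $41,205.
Year 5: DB = ⌊$41,205 × 150%/6⌋ = $10,301; SL = ⌊$23,205/2⌋ = $11,602 → take SL $11,602. Book value $29,603.

$11,602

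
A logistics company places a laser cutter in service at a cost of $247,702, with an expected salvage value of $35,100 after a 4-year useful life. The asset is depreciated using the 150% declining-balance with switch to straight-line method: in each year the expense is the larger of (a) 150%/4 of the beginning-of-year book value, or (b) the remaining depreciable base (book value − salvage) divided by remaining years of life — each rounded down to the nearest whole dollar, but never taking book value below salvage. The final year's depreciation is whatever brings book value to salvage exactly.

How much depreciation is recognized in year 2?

$58,055

Depreciable base = $247,702 − $35,100 = $212,602.
Year 1: DB = ⌊$247,702 × 150%/4⌋ = $92,888; SL = ⌊$212,602/4⌋ = $53,150 → take DB $92,888. Book value $154,814.
Year 2: DB = ⌊$154,814 × 150%/4⌋ = $58,055; SL = ⌊$119,714/3⌋ = $39,904 → take DB $58,055. Book value $96,759.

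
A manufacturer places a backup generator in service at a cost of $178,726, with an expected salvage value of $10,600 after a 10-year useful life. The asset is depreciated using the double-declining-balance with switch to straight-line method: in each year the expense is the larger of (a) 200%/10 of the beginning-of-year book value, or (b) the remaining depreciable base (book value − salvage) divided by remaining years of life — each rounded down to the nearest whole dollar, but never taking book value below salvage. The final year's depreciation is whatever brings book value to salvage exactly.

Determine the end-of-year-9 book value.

$19,561

Depreciable base = $178,726 − $10,600 = $168,126.
Year 1: DB = ⌊$178,726 × 200%/10⌋ = $35,745; SL = ⌊$168,126/10⌋ = $16,812 → take DB $35,745. Book value $142,981.
Year 2: DB = ⌊$142,981 × 200%/10⌋ = $28,596; SL = ⌊$132,381/9⌋ = $14,709 → take DB $28,596. Book value $114,385.
Year 3: DB = ⌊$114,385 × 200%/10⌋ = $22,877; SL = ⌊$103,785/8⌋ = $12,973 → take DB $22,877. Book value $91,508.
Year 4: DB = ⌊$91,508 × 200%/10⌋ = $18,301; SL = ⌊$80,908/7⌋ = $11,558 → take DB $18,301. Book value $73,207.
Year 5: DB = ⌊$73,207 × 200%/10⌋ = $14,641; SL = ⌊$62,607/6⌋ = $10,434 → take DB $14,641. Book value $58,566.
Year 6: DB = ⌊$58,566 × 200%/10⌋ = $11,713; SL = ⌊$47,966/5⌋ = $9,593 → take DB $11,713. Book value $46,853.
Year 7: DB = ⌊$46,853 × 200%/10⌋ = $9,370; SL = ⌊$36,253/4⌋ = $9,063 → take DB $9,370. Book value $37,483.
Year 8: DB = ⌊$37,483 × 200%/10⌋ = $7,496; SL = ⌊$26,883/3⌋ = $8,961 → take SL $8,961. Book value $28,522.
Year 9: DB = ⌊$28,522 × 200%/10⌋ = $5,704; SL = ⌊$17,922/2⌋ = $8,961 → take SL $8,961. Book value $19,561.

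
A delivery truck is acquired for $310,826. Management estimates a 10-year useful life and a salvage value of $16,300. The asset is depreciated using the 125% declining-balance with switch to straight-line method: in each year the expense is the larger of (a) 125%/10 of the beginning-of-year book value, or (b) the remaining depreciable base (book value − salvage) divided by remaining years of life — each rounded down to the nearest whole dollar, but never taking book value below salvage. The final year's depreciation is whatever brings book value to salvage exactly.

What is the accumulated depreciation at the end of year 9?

Depreciable base = $310,826 − $16,300 = $294,526.
Year 1: DB = ⌊$310,826 × 125%/10⌋ = $38,853; SL = ⌊$294,526/10⌋ = $29,452 → take DB $38,853. Book value $271,973.
Year 2: DB = ⌊$271,973 × 125%/10⌋ = $33,996; SL = ⌊$255,673/9⌋ = $28,408 → take DB $33,996. Book value $237,977.
Year 3: DB = ⌊$237,977 × 125%/10⌋ = $29,747; SL = ⌊$221,677/8⌋ = $27,709 → take DB $29,747. Book value $208,230.
Year 4: DB = ⌊$208,230 × 125%/10⌋ = $26,028; SL = ⌊$191,930/7⌋ = $27,418 → take SL $27,418. Book value $180,812.
Year 5: DB = ⌊$180,812 × 125%/10⌋ = $22,601; SL = ⌊$164,512/6⌋ = $27,418 → take SL $27,418. Book value $153,394.
Year 6: DB = ⌊$153,394 × 125%/10⌋ = $19,174; SL = ⌊$137,094/5⌋ = $27,418 → take SL $27,418. Book value $125,976.
Year 7: DB = ⌊$125,976 × 125%/10⌋ = $15,747; SL = ⌊$109,676/4⌋ = $27,419 → take SL $27,419. Book value $98,557.
Year 8: DB = ⌊$98,557 × 125%/10⌋ = $12,319; SL = ⌊$82,257/3⌋ = $27,419 → take SL $27,419. Book value $71,138.
Year 9: DB = ⌊$71,138 × 125%/10⌋ = $8,892; SL = ⌊$54,838/2⌋ = $27,419 → take SL $27,419. Book value $43,719.
Accumulated through year 9 = $310,826 − $43,719 = $267,107.

$267,107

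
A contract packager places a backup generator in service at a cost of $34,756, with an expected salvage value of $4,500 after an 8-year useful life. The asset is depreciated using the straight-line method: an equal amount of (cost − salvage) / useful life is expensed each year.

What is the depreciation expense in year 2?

Depreciable base = $34,756 − $4,500 = $30,256.
Annual expense = $30,256 / 8 = $3,782.

$3,782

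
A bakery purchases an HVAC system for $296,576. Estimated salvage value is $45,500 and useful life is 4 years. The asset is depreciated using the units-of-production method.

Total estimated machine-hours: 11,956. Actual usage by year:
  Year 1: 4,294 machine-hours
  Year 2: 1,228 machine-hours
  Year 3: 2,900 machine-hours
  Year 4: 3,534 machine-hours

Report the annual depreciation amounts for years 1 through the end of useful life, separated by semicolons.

Depreciable base = $296,576 − $45,500 = $251,076.
Rate = $251,076 / 11,956 machine-hours = $21 per machine-hour.
Year 1: 4,294 × $21 = $90,174. Book value $206,402.
Year 2: 1,228 × $21 = $25,788. Book value $180,614.
Year 3: 2,900 × $21 = $60,900. Book value $119,714.
Year 4: 3,534 × $21 = $74,214. Book value $45,500.

$90,174; $25,788; $60,900; $74,214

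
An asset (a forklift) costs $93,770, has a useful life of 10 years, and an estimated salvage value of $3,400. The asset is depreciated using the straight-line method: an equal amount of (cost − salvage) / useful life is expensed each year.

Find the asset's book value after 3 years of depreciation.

$66,659

Depreciable base = $93,770 − $3,400 = $90,370.
Annual expense = $90,370 / 10 = $9,037.
End of year 1: book value $84,733.
End of year 2: book value $75,696.
End of year 3: book value $66,659.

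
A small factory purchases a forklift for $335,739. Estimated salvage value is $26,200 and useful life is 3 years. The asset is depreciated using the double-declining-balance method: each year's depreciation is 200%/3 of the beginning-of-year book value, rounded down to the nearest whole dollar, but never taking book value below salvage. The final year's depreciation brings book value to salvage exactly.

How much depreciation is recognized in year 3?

Depreciable base = $335,739 − $26,200 = $309,539.
Year 1: ⌊$335,739 × 200%/3⌋ = $223,826. Book value $111,913.
Year 2: ⌊$111,913 × 200%/3⌋ = $74,608. Book value $37,305.
Year 3 (final): $37,305 − $26,200 = $11,105. Book value $26,200.

$11,105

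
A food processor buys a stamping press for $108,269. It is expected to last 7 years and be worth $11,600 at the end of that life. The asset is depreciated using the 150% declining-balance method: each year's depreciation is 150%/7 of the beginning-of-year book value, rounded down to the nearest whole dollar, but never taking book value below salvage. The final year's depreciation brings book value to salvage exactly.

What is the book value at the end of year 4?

Depreciable base = $108,269 − $11,600 = $96,669.
Year 1: ⌊$108,269 × 150%/7⌋ = $23,200. Book value $85,069.
Year 2: ⌊$85,069 × 150%/7⌋ = $18,229. Book value $66,840.
Year 3: ⌊$66,840 × 150%/7⌋ = $14,322. Book value $52,518.
Year 4: ⌊$52,518 × 150%/7⌋ = $11,253. Book value $41,265.

$41,265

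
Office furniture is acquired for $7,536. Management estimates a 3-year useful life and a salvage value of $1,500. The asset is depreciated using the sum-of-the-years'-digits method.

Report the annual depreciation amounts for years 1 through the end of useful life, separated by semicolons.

$3,018; $2,012; $1,006

Depreciable base = $7,536 − $1,500 = $6,036.
Sum of the years' digits = 3+2+1 = 6.
Year 1: $6,036 × 3/6 = $3,018. Book value $4,518.
Year 2: $6,036 × 2/6 = $2,012. Book value $2,506.
Year 3: $6,036 × 1/6 = $1,006. Book value $1,500.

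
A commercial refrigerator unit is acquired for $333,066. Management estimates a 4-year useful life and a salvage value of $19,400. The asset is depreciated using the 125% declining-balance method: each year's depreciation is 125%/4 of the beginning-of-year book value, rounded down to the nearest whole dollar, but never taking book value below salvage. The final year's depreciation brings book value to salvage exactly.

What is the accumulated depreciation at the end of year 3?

$224,835

Depreciable base = $333,066 − $19,400 = $313,666.
Year 1: ⌊$333,066 × 125%/4⌋ = $104,083. Book value $228,983.
Year 2: ⌊$228,983 × 125%/4⌋ = $71,557. Book value $157,426.
Year 3: ⌊$157,426 × 125%/4⌋ = $49,195. Book value $108,231.
Accumulated through year 3 = $333,066 − $108,231 = $224,835.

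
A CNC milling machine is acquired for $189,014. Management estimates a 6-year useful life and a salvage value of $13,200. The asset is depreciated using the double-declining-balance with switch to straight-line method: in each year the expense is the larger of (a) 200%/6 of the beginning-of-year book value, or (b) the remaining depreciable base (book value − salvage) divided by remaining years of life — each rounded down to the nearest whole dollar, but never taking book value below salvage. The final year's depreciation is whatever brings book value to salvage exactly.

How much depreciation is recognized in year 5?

$12,445

Depreciable base = $189,014 − $13,200 = $175,814.
Year 1: DB = ⌊$189,014 × 200%/6⌋ = $63,004; SL = ⌊$175,814/6⌋ = $29,302 → take DB $63,004. Book value $126,010.
Year 2: DB = ⌊$126,010 × 200%/6⌋ = $42,003; SL = ⌊$112,810/5⌋ = $22,562 → take DB $42,003. Book value $84,007.
Year 3: DB = ⌊$84,007 × 200%/6⌋ = $28,002; SL = ⌊$70,807/4⌋ = $17,701 → take DB $28,002. Book value $56,005.
Year 4: DB = ⌊$56,005 × 200%/6⌋ = $18,668; SL = ⌊$42,805/3⌋ = $14,268 → take DB $18,668. Book value $37,337.
Year 5: DB = ⌊$37,337 × 200%/6⌋ = $12,445; SL = ⌊$24,137/2⌋ = $12,068 → take DB $12,445. Book value $24,892.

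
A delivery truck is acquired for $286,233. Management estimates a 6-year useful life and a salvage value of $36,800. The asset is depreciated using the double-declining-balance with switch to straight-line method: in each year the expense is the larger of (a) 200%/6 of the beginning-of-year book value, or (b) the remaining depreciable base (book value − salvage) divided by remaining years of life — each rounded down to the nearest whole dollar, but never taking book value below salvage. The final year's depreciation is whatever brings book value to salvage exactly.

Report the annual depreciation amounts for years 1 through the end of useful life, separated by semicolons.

$95,411; $63,607; $42,405; $28,270; $18,846; $894

Depreciable base = $286,233 − $36,800 = $249,433.
Year 1: DB = ⌊$286,233 × 200%/6⌋ = $95,411; SL = ⌊$249,433/6⌋ = $41,572 → take DB $95,411. Book value $190,822.
Year 2: DB = ⌊$190,822 × 200%/6⌋ = $63,607; SL = ⌊$154,022/5⌋ = $30,804 → take DB $63,607. Book value $127,215.
Year 3: DB = ⌊$127,215 × 200%/6⌋ = $42,405; SL = ⌊$90,415/4⌋ = $22,603 → take DB $42,405. Book value $84,810.
Year 4: DB = ⌊$84,810 × 200%/6⌋ = $28,270; SL = ⌊$48,010/3⌋ = $16,003 → take DB $28,270. Book value $56,540.
Year 5: DB = ⌊$56,540 × 200%/6⌋ = $18,846; SL = ⌊$19,740/2⌋ = $9,870 → take DB $18,846. Book value $37,694.
Year 6 (final): $37,694 − $36,800 = $894. Book value $36,800.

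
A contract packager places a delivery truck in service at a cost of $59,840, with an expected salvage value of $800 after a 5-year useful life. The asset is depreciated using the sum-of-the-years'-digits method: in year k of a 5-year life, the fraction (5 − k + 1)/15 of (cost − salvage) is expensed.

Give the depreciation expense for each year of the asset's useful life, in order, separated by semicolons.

Depreciable base = $59,840 − $800 = $59,040.
Sum of the years' digits = 5+4+3+2+1 = 15.
Year 1: $59,040 × 5/15 = $19,680. Book value $40,160.
Year 2: $59,040 × 4/15 = $15,744. Book value $24,416.
Year 3: $59,040 × 3/15 = $11,808. Book value $12,608.
Year 4: $59,040 × 2/15 = $7,872. Book value $4,736.
Year 5: $59,040 × 1/15 = $3,936. Book value $800.

$19,680; $15,744; $11,808; $7,872; $3,936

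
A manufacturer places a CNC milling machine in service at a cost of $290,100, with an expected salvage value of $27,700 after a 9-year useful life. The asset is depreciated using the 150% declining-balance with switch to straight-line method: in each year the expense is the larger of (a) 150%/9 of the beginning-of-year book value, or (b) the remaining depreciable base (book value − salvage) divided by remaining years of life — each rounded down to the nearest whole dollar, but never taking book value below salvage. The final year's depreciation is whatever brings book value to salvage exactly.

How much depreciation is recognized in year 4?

$27,980

Depreciable base = $290,100 − $27,700 = $262,400.
Year 1: DB = ⌊$290,100 × 150%/9⌋ = $48,350; SL = ⌊$262,400/9⌋ = $29,155 → take DB $48,350. Book value $241,750.
Year 2: DB = ⌊$241,750 × 150%/9⌋ = $40,291; SL = ⌊$214,050/8⌋ = $26,756 → take DB $40,291. Book value $201,459.
Year 3: DB = ⌊$201,459 × 150%/9⌋ = $33,576; SL = ⌊$173,759/7⌋ = $24,822 → take DB $33,576. Book value $167,883.
Year 4: DB = ⌊$167,883 × 150%/9⌋ = $27,980; SL = ⌊$140,183/6⌋ = $23,363 → take DB $27,980. Book value $139,903.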